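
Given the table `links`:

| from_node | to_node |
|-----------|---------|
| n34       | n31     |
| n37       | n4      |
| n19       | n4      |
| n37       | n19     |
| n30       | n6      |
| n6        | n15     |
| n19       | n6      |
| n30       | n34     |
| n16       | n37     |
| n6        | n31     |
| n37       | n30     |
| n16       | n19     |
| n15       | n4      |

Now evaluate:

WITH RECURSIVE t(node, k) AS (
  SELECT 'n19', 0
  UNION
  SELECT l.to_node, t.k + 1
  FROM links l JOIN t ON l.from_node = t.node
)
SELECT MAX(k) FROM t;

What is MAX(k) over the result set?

Base: (n19, k=0).
Iteration 1: edges from {n19} -> (n4, k=1), (n6, k=1).
Iteration 2: edges from {n4,n6} -> (n15, k=2), (n31, k=2).
Iteration 3: edges from {n15,n31} -> (n4, k=3).
Iteration 4: no outgoing edges from {n4}; recursion stops.
k values: 0, 1, 1, 2, 2, 3; the maximum is 3.

3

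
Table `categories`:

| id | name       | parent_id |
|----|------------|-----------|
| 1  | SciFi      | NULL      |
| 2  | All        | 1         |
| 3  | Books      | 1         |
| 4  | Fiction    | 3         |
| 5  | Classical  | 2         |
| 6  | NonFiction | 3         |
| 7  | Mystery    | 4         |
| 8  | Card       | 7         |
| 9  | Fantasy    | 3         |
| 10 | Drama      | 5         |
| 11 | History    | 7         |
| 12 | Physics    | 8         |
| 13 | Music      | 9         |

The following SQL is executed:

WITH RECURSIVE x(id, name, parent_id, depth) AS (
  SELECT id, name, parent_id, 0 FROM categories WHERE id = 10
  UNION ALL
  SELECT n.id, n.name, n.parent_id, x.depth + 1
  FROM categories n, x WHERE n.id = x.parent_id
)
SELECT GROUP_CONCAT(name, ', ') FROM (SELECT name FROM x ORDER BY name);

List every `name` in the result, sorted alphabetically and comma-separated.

Base: id=10 (Drama), parent_id=5, depth 0.
Iteration 1: join on id=5 -> Classical (id 5, parent_id=2, depth 1).
Iteration 2: join on id=2 -> All (id 2, parent_id=1, depth 2).
Iteration 3: join on id=1 -> SciFi (id 1, parent_id=NULL, depth 3).
Iteration 4: parent_id is NULL; no match; recursion stops.

All, Classical, Drama, SciFi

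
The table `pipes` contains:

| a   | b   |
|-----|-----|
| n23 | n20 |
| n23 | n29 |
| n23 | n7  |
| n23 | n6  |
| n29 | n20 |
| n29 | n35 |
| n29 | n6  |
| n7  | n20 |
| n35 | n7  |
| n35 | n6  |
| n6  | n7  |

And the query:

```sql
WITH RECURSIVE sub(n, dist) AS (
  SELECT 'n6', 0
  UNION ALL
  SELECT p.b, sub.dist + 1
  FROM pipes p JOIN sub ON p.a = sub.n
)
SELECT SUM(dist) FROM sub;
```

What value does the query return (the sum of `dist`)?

Base: (n6, dist=0).
Iteration 1: edges from {n6} -> (n7, dist=1).
Iteration 2: edges from {n7} -> (n20, dist=2).
Iteration 3: no outgoing edges from {n20}; recursion stops.
SUM(dist) = 0 + 1 + 2 = 3.

3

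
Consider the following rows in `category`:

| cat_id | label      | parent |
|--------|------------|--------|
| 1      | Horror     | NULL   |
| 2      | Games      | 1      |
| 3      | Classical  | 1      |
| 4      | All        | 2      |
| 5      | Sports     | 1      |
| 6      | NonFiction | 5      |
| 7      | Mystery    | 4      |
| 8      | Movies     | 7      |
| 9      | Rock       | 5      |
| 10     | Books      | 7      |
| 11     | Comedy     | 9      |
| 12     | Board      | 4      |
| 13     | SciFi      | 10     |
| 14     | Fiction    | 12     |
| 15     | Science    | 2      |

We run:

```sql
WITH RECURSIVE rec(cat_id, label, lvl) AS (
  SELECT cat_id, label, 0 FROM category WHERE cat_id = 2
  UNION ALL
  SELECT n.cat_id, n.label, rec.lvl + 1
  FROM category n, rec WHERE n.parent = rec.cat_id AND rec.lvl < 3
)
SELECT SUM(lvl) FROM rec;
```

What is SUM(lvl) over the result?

15

Base: cat_id=2 (Games) at lvl 0.
Iteration 1: rows with parent in {2} -> All (id 4, lvl 1), Science (id 15, lvl 1).
Iteration 2: rows with parent in {4,15} -> Mystery (id 7, lvl 2), Board (id 12, lvl 2).
Iteration 3: rows with parent in {7,12} -> Movies (id 8, lvl 3), Books (id 10, lvl 3), Fiction (id 14, lvl 3).
Iteration 4: lvl < 3 fails for all current rows; recursion stops.
SUM(lvl) = 0 + 1 + 1 + 2 + 2 + 3 + 3 + 3 = 15.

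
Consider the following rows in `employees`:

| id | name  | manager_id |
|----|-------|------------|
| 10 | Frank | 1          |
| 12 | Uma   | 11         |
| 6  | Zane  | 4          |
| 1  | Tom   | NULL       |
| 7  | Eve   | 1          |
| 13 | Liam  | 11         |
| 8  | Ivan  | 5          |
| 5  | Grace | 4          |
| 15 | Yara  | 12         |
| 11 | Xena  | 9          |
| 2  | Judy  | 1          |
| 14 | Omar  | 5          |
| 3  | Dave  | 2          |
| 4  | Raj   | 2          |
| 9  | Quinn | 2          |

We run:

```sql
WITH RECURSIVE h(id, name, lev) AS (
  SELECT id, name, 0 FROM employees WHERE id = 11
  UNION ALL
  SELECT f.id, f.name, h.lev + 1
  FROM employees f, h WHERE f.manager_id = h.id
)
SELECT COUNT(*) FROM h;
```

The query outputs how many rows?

Base: id=11 (Xena) at lev 0.
Iteration 1: rows with manager_id in {11} -> Uma (id 12, lev 1), Liam (id 13, lev 1).
Iteration 2: rows with manager_id in {12,13} -> Yara (id 15, lev 2).
Iteration 3: no rows with manager_id in {15}; recursion stops.
Total rows emitted: 4.

4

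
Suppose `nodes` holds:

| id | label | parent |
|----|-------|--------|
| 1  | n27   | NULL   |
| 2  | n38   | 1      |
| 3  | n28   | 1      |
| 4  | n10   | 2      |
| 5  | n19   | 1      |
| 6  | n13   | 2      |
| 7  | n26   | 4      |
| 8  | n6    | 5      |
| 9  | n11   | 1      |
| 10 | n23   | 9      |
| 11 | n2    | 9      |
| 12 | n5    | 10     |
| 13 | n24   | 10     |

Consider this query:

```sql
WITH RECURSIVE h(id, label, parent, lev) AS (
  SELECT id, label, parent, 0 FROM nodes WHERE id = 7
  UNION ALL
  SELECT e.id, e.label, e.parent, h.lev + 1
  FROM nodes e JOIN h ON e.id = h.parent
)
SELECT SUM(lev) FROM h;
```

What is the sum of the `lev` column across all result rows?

Base: id=7 (n26), parent=4, lev 0.
Iteration 1: join on id=4 -> n10 (id 4, parent=2, lev 1).
Iteration 2: join on id=2 -> n38 (id 2, parent=1, lev 2).
Iteration 3: join on id=1 -> n27 (id 1, parent=NULL, lev 3).
Iteration 4: parent is NULL; no match; recursion stops.
SUM(lev) = 0 + 1 + 2 + 3 = 6.

6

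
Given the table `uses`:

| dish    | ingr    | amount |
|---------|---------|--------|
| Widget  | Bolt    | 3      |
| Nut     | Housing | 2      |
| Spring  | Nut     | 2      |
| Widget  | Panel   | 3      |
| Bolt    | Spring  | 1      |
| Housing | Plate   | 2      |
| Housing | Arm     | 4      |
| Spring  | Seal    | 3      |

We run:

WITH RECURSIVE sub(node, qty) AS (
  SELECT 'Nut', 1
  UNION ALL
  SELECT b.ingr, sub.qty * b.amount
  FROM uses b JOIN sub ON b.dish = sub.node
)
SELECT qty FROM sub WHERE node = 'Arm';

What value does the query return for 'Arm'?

8

Base: (Nut, qty=1).
Iteration 1: components of {Nut} -> Housing = 1*2 = 2.
Iteration 2: components of {Housing} -> Arm = 2*4 = 8, Plate = 2*2 = 4.
Iteration 3: no further components; recursion stops.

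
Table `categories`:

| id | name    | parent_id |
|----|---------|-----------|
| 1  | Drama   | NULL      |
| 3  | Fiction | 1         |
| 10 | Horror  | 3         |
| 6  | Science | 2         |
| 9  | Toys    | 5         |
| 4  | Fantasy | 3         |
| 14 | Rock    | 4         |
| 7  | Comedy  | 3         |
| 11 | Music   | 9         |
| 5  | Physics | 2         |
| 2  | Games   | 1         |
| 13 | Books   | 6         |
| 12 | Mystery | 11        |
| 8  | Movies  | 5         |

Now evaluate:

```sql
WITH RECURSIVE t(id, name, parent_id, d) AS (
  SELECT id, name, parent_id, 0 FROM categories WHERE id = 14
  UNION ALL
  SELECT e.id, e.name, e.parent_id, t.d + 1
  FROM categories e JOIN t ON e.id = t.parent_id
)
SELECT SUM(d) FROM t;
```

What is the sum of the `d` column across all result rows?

6

Base: id=14 (Rock), parent_id=4, d 0.
Iteration 1: join on id=4 -> Fantasy (id 4, parent_id=3, d 1).
Iteration 2: join on id=3 -> Fiction (id 3, parent_id=1, d 2).
Iteration 3: join on id=1 -> Drama (id 1, parent_id=NULL, d 3).
Iteration 4: parent_id is NULL; no match; recursion stops.
SUM(d) = 0 + 1 + 2 + 3 = 6.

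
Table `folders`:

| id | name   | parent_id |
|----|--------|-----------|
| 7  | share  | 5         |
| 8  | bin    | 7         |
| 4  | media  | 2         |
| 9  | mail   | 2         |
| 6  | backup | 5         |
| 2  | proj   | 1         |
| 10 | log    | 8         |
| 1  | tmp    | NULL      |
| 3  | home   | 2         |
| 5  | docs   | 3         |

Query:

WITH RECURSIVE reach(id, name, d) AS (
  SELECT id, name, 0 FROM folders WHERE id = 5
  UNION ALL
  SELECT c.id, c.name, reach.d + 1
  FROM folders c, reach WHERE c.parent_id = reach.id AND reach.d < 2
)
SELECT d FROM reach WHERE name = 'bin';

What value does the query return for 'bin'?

Base: id=5 (docs) at d 0.
Iteration 1: rows with parent_id in {5} -> backup (id 6, d 1), share (id 7, d 1).
Iteration 2: rows with parent_id in {6,7} -> bin (id 8, d 2).
Iteration 3: d < 2 fails for all current rows; recursion stops.

2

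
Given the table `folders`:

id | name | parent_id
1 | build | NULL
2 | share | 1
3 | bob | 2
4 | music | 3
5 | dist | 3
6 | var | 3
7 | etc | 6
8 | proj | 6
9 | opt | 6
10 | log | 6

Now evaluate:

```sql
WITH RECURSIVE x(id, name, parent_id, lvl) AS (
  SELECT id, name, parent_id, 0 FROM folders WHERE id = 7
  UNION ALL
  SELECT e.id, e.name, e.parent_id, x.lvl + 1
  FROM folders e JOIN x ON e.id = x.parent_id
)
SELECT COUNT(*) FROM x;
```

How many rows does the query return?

5

Base: id=7 (etc), parent_id=6, lvl 0.
Iteration 1: join on id=6 -> var (id 6, parent_id=3, lvl 1).
Iteration 2: join on id=3 -> bob (id 3, parent_id=2, lvl 2).
Iteration 3: join on id=2 -> share (id 2, parent_id=1, lvl 3).
Iteration 4: join on id=1 -> build (id 1, parent_id=NULL, lvl 4).
Iteration 5: parent_id is NULL; no match; recursion stops.
Total rows emitted: 5.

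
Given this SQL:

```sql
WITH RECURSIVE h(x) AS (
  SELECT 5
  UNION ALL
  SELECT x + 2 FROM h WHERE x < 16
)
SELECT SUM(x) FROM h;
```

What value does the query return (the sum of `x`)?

Base: x=5.
Iteration 1: 5 < 16 holds -> x = 5 + 2 = 7.
Iteration 2: 7 < 16 holds -> x = 7 + 2 = 9.
Iteration 3: 9 < 16 holds -> x = 9 + 2 = 11.
Iteration 4: 11 < 16 holds -> x = 11 + 2 = 13.
Iteration 5: 13 < 16 holds -> x = 13 + 2 = 15.
Iteration 6: 15 < 16 holds -> x = 15 + 2 = 17.
Iteration 7: 17 < 16 fails; recursion stops.
SUM(x) = 5 + 7 + 9 + 11 + 13 + 15 + 17 = 77.

77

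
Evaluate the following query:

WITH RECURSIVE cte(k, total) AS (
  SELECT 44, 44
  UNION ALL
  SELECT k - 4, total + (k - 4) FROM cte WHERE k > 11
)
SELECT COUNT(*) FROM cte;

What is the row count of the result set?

Base: k=44, total=44.
Iteration 1: 44 > 11 holds -> k = 44 - 4 = 40, total = 44 + 40 = 84.
Iteration 2: 40 > 11 holds -> k = 40 - 4 = 36, total = 84 + 36 = 120.
Iteration 3: 36 > 11 holds -> k = 36 - 4 = 32, total = 120 + 32 = 152.
Iteration 4: 32 > 11 holds -> k = 32 - 4 = 28, total = 152 + 28 = 180.
Iteration 5: 28 > 11 holds -> k = 28 - 4 = 24, total = 180 + 24 = 204.
Iteration 6: 24 > 11 holds -> k = 24 - 4 = 20, total = 204 + 20 = 224.
Iteration 7: 20 > 11 holds -> k = 20 - 4 = 16, total = 224 + 16 = 240.
Iteration 8: 16 > 11 holds -> k = 16 - 4 = 12, total = 240 + 12 = 252.
Iteration 9: 12 > 11 holds -> k = 12 - 4 = 8, total = 252 + 8 = 260.
Iteration 10: 8 > 11 fails; recursion stops.
Total rows emitted: 10.

10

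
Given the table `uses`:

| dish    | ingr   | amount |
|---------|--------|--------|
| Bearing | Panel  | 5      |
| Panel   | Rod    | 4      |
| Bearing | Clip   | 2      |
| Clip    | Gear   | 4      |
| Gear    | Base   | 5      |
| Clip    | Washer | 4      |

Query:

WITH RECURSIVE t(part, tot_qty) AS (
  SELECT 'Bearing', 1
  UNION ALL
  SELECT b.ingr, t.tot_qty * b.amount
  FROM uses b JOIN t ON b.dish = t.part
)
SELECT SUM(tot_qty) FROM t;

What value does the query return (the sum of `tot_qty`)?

Base: (Bearing, tot_qty=1).
Iteration 1: components of {Bearing} -> Clip = 1*2 = 2, Panel = 1*5 = 5.
Iteration 2: components of {Clip,Panel} -> Gear = 2*4 = 8, Rod = 5*4 = 20, Washer = 2*4 = 8.
Iteration 3: components of {Gear,Rod,Washer} -> Base = 8*5 = 40.
Iteration 4: no further components; recursion stops.
SUM(tot_qty) = 1 + 5 + 2 + 20 + 8 + 8 + 40 = 84.

84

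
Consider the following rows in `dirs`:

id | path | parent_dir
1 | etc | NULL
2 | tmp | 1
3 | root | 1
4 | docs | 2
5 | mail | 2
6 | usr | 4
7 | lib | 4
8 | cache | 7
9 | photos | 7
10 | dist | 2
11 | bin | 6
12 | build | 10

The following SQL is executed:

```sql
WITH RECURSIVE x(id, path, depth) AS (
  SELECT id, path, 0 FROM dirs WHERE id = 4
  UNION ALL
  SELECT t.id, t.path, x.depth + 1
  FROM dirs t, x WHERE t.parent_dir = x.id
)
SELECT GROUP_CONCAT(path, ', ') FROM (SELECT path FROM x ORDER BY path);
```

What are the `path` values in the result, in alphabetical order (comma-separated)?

bin, cache, docs, lib, photos, usr

Base: id=4 (docs) at depth 0.
Iteration 1: rows with parent_dir in {4} -> usr (id 6, depth 1), lib (id 7, depth 1).
Iteration 2: rows with parent_dir in {6,7} -> cache (id 8, depth 2), photos (id 9, depth 2), bin (id 11, depth 2).
Iteration 3: no rows with parent_dir in {8,9,11}; recursion stops.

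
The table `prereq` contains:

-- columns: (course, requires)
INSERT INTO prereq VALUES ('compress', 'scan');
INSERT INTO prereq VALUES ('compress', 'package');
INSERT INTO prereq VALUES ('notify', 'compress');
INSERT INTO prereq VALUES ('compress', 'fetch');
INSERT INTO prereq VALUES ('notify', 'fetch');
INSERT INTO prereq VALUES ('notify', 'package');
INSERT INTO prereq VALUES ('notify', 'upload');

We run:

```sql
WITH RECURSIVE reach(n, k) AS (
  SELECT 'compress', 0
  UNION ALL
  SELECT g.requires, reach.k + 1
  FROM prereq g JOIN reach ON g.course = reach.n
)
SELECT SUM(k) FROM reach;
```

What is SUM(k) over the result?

3

Base: (compress, k=0).
Iteration 1: edges from {compress} -> (fetch, k=1), (package, k=1), (scan, k=1).
Iteration 2: no outgoing edges from {fetch,package,scan}; recursion stops.
SUM(k) = 0 + 1 + 1 + 1 = 3.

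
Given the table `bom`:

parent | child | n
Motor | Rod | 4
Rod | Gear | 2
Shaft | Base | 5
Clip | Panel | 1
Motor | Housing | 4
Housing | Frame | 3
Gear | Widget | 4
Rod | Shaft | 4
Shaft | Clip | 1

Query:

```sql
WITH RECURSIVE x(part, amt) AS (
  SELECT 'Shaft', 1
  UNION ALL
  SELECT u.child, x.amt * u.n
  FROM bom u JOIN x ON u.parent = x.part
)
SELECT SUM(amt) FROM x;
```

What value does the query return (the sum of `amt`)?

8

Base: (Shaft, amt=1).
Iteration 1: components of {Shaft} -> Base = 1*5 = 5, Clip = 1*1 = 1.
Iteration 2: components of {Base,Clip} -> Panel = 1*1 = 1.
Iteration 3: no further components; recursion stops.
SUM(amt) = 1 + 1 + 5 + 1 = 8.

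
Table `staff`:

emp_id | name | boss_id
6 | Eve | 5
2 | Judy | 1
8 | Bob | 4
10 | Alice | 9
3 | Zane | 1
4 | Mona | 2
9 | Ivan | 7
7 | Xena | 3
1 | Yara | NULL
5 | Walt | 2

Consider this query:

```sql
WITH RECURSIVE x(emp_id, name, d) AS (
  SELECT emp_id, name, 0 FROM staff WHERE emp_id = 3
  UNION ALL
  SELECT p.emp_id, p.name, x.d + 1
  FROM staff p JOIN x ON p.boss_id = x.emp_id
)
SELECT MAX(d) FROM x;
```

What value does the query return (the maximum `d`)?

Base: emp_id=3 (Zane) at d 0.
Iteration 1: rows with boss_id in {3} -> Xena (id 7, d 1).
Iteration 2: rows with boss_id in {7} -> Ivan (id 9, d 2).
Iteration 3: rows with boss_id in {9} -> Alice (id 10, d 3).
Iteration 4: no rows with boss_id in {10}; recursion stops.
d values: 0, 1, 2, 3; the maximum is 3.

3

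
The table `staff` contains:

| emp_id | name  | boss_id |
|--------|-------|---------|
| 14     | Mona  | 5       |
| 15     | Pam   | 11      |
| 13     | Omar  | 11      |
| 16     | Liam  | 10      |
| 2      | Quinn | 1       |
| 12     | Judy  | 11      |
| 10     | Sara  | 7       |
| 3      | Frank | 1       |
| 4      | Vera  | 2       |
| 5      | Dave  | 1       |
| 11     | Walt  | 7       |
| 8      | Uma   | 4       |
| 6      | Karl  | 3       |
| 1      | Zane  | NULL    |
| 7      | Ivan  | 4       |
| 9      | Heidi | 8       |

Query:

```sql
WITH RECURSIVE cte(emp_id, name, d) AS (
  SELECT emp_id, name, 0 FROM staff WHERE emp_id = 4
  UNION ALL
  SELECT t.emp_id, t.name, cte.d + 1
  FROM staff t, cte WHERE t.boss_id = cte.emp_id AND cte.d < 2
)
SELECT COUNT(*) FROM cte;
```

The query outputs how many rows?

Base: emp_id=4 (Vera) at d 0.
Iteration 1: rows with boss_id in {4} -> Ivan (id 7, d 1), Uma (id 8, d 1).
Iteration 2: rows with boss_id in {7,8} -> Heidi (id 9, d 2), Sara (id 10, d 2), Walt (id 11, d 2).
Iteration 3: d < 2 fails for all current rows; recursion stops.
Total rows emitted: 6.

6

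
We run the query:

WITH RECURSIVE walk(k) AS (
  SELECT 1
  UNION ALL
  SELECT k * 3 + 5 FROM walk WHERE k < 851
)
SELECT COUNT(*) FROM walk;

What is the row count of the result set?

7

Base: k=1.
Iteration 1: 1 < 851 holds -> k = 1 * 3 + 5 = 8.
Iteration 2: 8 < 851 holds -> k = 8 * 3 + 5 = 29.
Iteration 3: 29 < 851 holds -> k = 29 * 3 + 5 = 92.
Iteration 4: 92 < 851 holds -> k = 92 * 3 + 5 = 281.
Iteration 5: 281 < 851 holds -> k = 281 * 3 + 5 = 848.
Iteration 6: 848 < 851 holds -> k = 848 * 3 + 5 = 2549.
Iteration 7: 2549 < 851 fails; recursion stops.
Total rows emitted: 7.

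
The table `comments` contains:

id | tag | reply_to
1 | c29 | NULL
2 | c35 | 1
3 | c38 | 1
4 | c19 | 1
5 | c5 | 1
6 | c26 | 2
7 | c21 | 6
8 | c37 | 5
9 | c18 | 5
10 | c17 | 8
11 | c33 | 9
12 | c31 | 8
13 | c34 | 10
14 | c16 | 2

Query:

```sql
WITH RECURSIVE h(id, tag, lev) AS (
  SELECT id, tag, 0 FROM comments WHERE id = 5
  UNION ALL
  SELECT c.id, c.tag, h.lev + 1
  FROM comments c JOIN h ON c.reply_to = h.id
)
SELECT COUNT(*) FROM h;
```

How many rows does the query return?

7

Base: id=5 (c5) at lev 0.
Iteration 1: rows with reply_to in {5} -> c37 (id 8, lev 1), c18 (id 9, lev 1).
Iteration 2: rows with reply_to in {8,9} -> c17 (id 10, lev 2), c33 (id 11, lev 2), c31 (id 12, lev 2).
Iteration 3: rows with reply_to in {10,11,12} -> c34 (id 13, lev 3).
Iteration 4: no rows with reply_to in {13}; recursion stops.
Total rows emitted: 7.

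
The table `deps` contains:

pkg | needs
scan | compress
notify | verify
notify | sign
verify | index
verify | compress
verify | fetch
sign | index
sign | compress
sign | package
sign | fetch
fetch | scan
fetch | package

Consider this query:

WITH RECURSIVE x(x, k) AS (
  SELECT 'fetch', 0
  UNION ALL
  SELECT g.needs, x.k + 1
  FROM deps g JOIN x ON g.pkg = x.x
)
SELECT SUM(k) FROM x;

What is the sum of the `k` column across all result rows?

4

Base: (fetch, k=0).
Iteration 1: edges from {fetch} -> (package, k=1), (scan, k=1).
Iteration 2: edges from {package,scan} -> (compress, k=2).
Iteration 3: no outgoing edges from {compress}; recursion stops.
SUM(k) = 0 + 1 + 1 + 2 = 4.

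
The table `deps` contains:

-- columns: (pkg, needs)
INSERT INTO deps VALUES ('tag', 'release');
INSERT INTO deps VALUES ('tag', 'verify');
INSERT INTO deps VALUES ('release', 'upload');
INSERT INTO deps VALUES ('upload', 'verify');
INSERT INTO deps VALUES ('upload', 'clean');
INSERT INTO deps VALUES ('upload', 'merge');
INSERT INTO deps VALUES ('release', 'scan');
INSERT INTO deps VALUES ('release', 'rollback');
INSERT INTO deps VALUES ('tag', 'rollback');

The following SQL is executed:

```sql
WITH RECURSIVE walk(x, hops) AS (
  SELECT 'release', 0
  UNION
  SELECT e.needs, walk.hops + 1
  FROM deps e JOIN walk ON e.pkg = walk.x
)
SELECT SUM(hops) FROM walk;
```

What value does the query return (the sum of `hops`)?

Base: (release, hops=0).
Iteration 1: edges from {release} -> (rollback, hops=1), (scan, hops=1), (upload, hops=1).
Iteration 2: edges from {rollback,scan,upload} -> (clean, hops=2), (merge, hops=2), (verify, hops=2).
Iteration 3: no outgoing edges from {clean,merge,verify}; recursion stops.
SUM(hops) = 0 + 1 + 1 + 1 + 2 + 2 + 2 = 9.

9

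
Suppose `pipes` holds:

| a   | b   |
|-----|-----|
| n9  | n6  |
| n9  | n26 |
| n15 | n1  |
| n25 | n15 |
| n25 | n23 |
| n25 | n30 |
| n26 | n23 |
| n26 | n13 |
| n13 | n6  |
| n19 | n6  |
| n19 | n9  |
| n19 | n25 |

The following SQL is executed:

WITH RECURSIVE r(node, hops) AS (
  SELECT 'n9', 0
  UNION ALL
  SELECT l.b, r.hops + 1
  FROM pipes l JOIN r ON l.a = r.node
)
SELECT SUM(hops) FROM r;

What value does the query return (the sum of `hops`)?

9

Base: (n9, hops=0).
Iteration 1: edges from {n9} -> (n26, hops=1), (n6, hops=1).
Iteration 2: edges from {n26,n6} -> (n13, hops=2), (n23, hops=2).
Iteration 3: edges from {n13,n23} -> (n6, hops=3).
Iteration 4: no outgoing edges from {n6}; recursion stops.
SUM(hops) = 0 + 1 + 1 + 2 + 2 + 3 = 9.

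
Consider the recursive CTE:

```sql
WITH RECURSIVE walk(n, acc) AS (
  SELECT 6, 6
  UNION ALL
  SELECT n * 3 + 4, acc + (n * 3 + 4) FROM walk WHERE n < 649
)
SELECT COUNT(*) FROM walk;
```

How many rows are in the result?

Base: n=6, acc=6.
Iteration 1: 6 < 649 holds -> n = 6 * 3 + 4 = 22, acc = 6 + 22 = 28.
Iteration 2: 22 < 649 holds -> n = 22 * 3 + 4 = 70, acc = 28 + 70 = 98.
Iteration 3: 70 < 649 holds -> n = 70 * 3 + 4 = 214, acc = 98 + 214 = 312.
Iteration 4: 214 < 649 holds -> n = 214 * 3 + 4 = 646, acc = 312 + 646 = 958.
Iteration 5: 646 < 649 holds -> n = 646 * 3 + 4 = 1942, acc = 958 + 1942 = 2900.
Iteration 6: 1942 < 649 fails; recursion stops.
Total rows emitted: 6.

6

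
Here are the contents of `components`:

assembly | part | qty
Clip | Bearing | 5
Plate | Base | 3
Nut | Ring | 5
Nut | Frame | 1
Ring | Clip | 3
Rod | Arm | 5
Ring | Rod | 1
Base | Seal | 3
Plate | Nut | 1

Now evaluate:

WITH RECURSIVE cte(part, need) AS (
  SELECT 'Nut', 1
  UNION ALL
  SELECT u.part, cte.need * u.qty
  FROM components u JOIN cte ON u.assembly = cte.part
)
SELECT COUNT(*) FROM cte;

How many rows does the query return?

Base: (Nut, need=1).
Iteration 1: components of {Nut} -> Frame = 1*1 = 1, Ring = 1*5 = 5.
Iteration 2: components of {Frame,Ring} -> Clip = 5*3 = 15, Rod = 5*1 = 5.
Iteration 3: components of {Clip,Rod} -> Arm = 5*5 = 25, Bearing = 15*5 = 75.
Iteration 4: no further components; recursion stops.
Total rows emitted: 7.

7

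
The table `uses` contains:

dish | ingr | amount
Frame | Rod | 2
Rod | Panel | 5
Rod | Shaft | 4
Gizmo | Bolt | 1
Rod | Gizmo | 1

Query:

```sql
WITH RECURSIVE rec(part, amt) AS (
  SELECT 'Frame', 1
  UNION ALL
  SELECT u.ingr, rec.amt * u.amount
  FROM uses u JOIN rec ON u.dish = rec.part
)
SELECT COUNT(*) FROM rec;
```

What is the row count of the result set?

Base: (Frame, amt=1).
Iteration 1: components of {Frame} -> Rod = 1*2 = 2.
Iteration 2: components of {Rod} -> Gizmo = 2*1 = 2, Panel = 2*5 = 10, Shaft = 2*4 = 8.
Iteration 3: components of {Gizmo,Panel,Shaft} -> Bolt = 2*1 = 2.
Iteration 4: no further components; recursion stops.
Total rows emitted: 6.

6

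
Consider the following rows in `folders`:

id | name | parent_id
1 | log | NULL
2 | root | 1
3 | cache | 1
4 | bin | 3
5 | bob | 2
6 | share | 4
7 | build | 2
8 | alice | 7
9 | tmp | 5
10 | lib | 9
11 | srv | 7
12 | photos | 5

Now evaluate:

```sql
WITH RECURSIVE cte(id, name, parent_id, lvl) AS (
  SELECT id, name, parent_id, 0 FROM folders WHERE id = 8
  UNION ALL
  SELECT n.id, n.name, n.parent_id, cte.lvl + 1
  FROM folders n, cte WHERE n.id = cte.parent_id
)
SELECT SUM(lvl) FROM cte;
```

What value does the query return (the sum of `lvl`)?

6

Base: id=8 (alice), parent_id=7, lvl 0.
Iteration 1: join on id=7 -> build (id 7, parent_id=2, lvl 1).
Iteration 2: join on id=2 -> root (id 2, parent_id=1, lvl 2).
Iteration 3: join on id=1 -> log (id 1, parent_id=NULL, lvl 3).
Iteration 4: parent_id is NULL; no match; recursion stops.
SUM(lvl) = 0 + 1 + 2 + 3 = 6.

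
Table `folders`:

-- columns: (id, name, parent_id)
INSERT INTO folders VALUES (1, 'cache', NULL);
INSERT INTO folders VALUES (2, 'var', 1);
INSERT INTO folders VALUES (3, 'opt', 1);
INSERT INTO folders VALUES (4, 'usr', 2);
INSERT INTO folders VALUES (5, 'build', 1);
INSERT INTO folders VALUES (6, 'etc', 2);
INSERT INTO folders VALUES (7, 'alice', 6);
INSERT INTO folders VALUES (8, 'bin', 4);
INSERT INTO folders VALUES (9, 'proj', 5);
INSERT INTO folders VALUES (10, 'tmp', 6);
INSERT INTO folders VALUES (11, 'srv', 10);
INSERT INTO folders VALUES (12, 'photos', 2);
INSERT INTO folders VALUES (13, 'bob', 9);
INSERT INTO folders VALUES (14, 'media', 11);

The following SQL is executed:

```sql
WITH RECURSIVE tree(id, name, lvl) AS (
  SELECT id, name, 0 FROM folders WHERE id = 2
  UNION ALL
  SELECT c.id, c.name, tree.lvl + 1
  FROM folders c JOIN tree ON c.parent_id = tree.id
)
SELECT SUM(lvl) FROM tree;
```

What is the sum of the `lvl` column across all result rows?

Base: id=2 (var) at lvl 0.
Iteration 1: rows with parent_id in {2} -> usr (id 4, lvl 1), etc (id 6, lvl 1), photos (id 12, lvl 1).
Iteration 2: rows with parent_id in {4,6,12} -> alice (id 7, lvl 2), bin (id 8, lvl 2), tmp (id 10, lvl 2).
Iteration 3: rows with parent_id in {7,8,10} -> srv (id 11, lvl 3).
Iteration 4: rows with parent_id in {11} -> media (id 14, lvl 4).
Iteration 5: no rows with parent_id in {14}; recursion stops.
SUM(lvl) = 0 + 1 + 1 + 1 + 2 + 2 + 2 + 3 + 4 = 16.

16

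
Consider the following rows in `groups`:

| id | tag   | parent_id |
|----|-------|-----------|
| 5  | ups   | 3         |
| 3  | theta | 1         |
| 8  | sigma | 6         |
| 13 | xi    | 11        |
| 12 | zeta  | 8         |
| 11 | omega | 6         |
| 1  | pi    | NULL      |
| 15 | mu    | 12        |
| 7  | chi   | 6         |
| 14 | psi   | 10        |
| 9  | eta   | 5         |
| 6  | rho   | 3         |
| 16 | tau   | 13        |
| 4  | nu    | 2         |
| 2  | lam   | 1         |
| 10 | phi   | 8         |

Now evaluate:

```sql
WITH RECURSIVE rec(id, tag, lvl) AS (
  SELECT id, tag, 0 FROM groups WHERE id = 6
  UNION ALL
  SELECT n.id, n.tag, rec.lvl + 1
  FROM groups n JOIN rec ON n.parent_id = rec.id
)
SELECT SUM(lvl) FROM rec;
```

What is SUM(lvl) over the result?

Base: id=6 (rho) at lvl 0.
Iteration 1: rows with parent_id in {6} -> chi (id 7, lvl 1), sigma (id 8, lvl 1), omega (id 11, lvl 1).
Iteration 2: rows with parent_id in {7,8,11} -> phi (id 10, lvl 2), zeta (id 12, lvl 2), xi (id 13, lvl 2).
Iteration 3: rows with parent_id in {10,12,13} -> psi (id 14, lvl 3), mu (id 15, lvl 3), tau (id 16, lvl 3).
Iteration 4: no rows with parent_id in {14,15,16}; recursion stops.
SUM(lvl) = 0 + 1 + 1 + 1 + 2 + 2 + 2 + 3 + 3 + 3 = 18.

18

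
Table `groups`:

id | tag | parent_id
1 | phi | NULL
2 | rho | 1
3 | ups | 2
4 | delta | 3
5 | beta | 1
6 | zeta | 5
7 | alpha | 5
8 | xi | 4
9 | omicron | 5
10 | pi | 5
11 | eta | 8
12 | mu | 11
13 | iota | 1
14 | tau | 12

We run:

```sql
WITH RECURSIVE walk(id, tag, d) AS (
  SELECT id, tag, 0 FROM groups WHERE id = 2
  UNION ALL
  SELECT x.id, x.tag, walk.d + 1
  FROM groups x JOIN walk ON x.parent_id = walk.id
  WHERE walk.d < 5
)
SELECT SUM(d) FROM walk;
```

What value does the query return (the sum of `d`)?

15

Base: id=2 (rho) at d 0.
Iteration 1: rows with parent_id in {2} -> ups (id 3, d 1).
Iteration 2: rows with parent_id in {3} -> delta (id 4, d 2).
Iteration 3: rows with parent_id in {4} -> xi (id 8, d 3).
Iteration 4: rows with parent_id in {8} -> eta (id 11, d 4).
Iteration 5: rows with parent_id in {11} -> mu (id 12, d 5).
Iteration 6: d < 5 fails for all current rows; recursion stops.
SUM(d) = 0 + 1 + 2 + 3 + 4 + 5 = 15.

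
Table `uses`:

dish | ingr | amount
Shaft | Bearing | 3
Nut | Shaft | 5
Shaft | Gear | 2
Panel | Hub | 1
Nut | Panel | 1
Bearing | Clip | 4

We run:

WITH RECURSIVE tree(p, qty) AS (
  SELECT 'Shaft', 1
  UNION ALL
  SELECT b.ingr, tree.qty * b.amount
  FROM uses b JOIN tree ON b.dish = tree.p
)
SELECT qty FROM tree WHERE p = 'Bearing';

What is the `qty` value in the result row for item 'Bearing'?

3

Base: (Shaft, qty=1).
Iteration 1: components of {Shaft} -> Bearing = 1*3 = 3, Gear = 1*2 = 2.
Iteration 2: components of {Bearing,Gear} -> Clip = 3*4 = 12.
Iteration 3: no further components; recursion stops.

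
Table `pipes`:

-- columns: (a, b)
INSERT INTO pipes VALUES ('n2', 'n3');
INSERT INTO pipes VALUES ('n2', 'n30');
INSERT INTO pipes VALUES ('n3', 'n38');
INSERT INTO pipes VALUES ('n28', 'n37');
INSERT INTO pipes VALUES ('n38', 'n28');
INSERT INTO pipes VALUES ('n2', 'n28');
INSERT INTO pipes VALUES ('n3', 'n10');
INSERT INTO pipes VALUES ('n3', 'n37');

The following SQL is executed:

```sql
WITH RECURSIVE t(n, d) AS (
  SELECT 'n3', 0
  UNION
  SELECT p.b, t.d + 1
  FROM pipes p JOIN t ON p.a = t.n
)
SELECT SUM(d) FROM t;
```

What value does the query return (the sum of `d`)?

8

Base: (n3, d=0).
Iteration 1: edges from {n3} -> (n10, d=1), (n37, d=1), (n38, d=1).
Iteration 2: edges from {n10,n37,n38} -> (n28, d=2).
Iteration 3: edges from {n28} -> (n37, d=3).
Iteration 4: no outgoing edges from {n37}; recursion stops.
SUM(d) = 0 + 1 + 1 + 1 + 2 + 3 = 8.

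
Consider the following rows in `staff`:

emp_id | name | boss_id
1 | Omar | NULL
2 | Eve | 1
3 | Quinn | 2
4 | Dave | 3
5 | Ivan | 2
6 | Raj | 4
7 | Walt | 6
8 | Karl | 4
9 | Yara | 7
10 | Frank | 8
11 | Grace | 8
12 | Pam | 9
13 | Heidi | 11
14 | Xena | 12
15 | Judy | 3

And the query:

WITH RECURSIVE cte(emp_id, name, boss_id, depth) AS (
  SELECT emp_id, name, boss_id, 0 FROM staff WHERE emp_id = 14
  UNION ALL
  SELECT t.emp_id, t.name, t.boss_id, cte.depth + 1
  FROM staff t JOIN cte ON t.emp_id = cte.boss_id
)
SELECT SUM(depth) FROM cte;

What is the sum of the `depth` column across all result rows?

36

Base: emp_id=14 (Xena), boss_id=12, depth 0.
Iteration 1: join on emp_id=12 -> Pam (id 12, boss_id=9, depth 1).
Iteration 2: join on emp_id=9 -> Yara (id 9, boss_id=7, depth 2).
Iteration 3: join on emp_id=7 -> Walt (id 7, boss_id=6, depth 3).
Iteration 4: join on emp_id=6 -> Raj (id 6, boss_id=4, depth 4).
Iteration 5: join on emp_id=4 -> Dave (id 4, boss_id=3, depth 5).
Iteration 6: join on emp_id=3 -> Quinn (id 3, boss_id=2, depth 6).
Iteration 7: join on emp_id=2 -> Eve (id 2, boss_id=1, depth 7).
Iteration 8: join on emp_id=1 -> Omar (id 1, boss_id=NULL, depth 8).
Iteration 9: boss_id is NULL; no match; recursion stops.
SUM(depth) = 0 + 1 + 2 + 3 + 4 + 5 + 6 + 7 + 8 = 36.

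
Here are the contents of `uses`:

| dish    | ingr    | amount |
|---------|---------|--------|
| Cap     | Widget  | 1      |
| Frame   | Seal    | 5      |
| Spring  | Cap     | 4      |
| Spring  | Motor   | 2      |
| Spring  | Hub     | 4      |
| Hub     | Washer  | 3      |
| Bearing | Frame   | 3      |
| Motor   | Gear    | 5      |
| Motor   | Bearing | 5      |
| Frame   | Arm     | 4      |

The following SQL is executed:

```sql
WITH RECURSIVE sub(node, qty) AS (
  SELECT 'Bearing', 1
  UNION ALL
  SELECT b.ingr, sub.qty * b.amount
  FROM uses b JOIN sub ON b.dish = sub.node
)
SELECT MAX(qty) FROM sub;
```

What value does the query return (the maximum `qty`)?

15

Base: (Bearing, qty=1).
Iteration 1: components of {Bearing} -> Frame = 1*3 = 3.
Iteration 2: components of {Frame} -> Arm = 3*4 = 12, Seal = 3*5 = 15.
Iteration 3: no further components; recursion stops.
qty values: 1, 3, 12, 15; the maximum is 15.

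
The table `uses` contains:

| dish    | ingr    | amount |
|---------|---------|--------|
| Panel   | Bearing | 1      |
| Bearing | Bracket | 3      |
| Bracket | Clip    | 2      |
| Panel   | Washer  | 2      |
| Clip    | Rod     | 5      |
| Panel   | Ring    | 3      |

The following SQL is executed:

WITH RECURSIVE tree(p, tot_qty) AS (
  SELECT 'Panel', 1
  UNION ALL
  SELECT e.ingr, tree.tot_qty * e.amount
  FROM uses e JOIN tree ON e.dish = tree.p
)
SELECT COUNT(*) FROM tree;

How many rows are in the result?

7

Base: (Panel, tot_qty=1).
Iteration 1: components of {Panel} -> Bearing = 1*1 = 1, Ring = 1*3 = 3, Washer = 1*2 = 2.
Iteration 2: components of {Bearing,Ring,Washer} -> Bracket = 1*3 = 3.
Iteration 3: components of {Bracket} -> Clip = 3*2 = 6.
Iteration 4: components of {Clip} -> Rod = 6*5 = 30.
Iteration 5: no further components; recursion stops.
Total rows emitted: 7.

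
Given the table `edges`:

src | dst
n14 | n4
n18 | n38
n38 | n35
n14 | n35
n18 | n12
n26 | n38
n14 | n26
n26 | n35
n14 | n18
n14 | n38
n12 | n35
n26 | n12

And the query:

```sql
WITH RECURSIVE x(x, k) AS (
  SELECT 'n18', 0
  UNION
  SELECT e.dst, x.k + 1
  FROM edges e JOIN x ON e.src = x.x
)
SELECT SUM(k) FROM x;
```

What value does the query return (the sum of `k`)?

Base: (n18, k=0).
Iteration 1: edges from {n18} -> (n12, k=1), (n38, k=1).
Iteration 2: edges from {n12,n38} -> (n35, k=2). [UNION drops 1 duplicate row(s)]
Iteration 3: no outgoing edges from {n35}; recursion stops.
SUM(k) = 0 + 1 + 1 + 2 = 4.

4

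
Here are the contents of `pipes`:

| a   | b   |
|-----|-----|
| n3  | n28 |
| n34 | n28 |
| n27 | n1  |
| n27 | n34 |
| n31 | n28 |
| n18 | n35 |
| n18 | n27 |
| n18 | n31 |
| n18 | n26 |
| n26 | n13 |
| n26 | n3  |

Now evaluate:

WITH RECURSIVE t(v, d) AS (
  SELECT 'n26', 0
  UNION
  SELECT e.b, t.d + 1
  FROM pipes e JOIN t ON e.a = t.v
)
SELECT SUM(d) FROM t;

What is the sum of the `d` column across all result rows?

4

Base: (n26, d=0).
Iteration 1: edges from {n26} -> (n13, d=1), (n3, d=1).
Iteration 2: edges from {n13,n3} -> (n28, d=2).
Iteration 3: no outgoing edges from {n28}; recursion stops.
SUM(d) = 0 + 1 + 1 + 2 = 4.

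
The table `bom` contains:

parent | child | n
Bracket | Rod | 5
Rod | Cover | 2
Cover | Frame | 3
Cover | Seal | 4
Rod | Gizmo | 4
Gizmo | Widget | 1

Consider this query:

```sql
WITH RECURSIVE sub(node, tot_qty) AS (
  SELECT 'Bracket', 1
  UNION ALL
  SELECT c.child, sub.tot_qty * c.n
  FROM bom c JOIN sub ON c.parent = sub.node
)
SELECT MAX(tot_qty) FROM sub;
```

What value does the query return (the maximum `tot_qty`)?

40

Base: (Bracket, tot_qty=1).
Iteration 1: components of {Bracket} -> Rod = 1*5 = 5.
Iteration 2: components of {Rod} -> Cover = 5*2 = 10, Gizmo = 5*4 = 20.
Iteration 3: components of {Cover,Gizmo} -> Frame = 10*3 = 30, Seal = 10*4 = 40, Widget = 20*1 = 20.
Iteration 4: no further components; recursion stops.
tot_qty values: 1, 5, 10, 20, 30, 40, 20; the maximum is 40.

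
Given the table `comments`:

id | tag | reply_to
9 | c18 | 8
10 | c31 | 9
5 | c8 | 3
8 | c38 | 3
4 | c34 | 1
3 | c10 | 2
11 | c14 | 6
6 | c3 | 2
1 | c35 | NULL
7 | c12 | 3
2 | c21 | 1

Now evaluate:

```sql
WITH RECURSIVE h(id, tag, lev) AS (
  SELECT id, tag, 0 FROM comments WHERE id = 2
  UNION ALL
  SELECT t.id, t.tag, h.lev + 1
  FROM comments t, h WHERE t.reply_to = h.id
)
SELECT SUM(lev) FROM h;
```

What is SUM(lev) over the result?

17

Base: id=2 (c21) at lev 0.
Iteration 1: rows with reply_to in {2} -> c10 (id 3, lev 1), c3 (id 6, lev 1).
Iteration 2: rows with reply_to in {3,6} -> c8 (id 5, lev 2), c12 (id 7, lev 2), c38 (id 8, lev 2), c14 (id 11, lev 2).
Iteration 3: rows with reply_to in {5,7,8,11} -> c18 (id 9, lev 3).
Iteration 4: rows with reply_to in {9} -> c31 (id 10, lev 4).
Iteration 5: no rows with reply_to in {10}; recursion stops.
SUM(lev) = 0 + 1 + 1 + 2 + 2 + 2 + 2 + 3 + 4 = 17.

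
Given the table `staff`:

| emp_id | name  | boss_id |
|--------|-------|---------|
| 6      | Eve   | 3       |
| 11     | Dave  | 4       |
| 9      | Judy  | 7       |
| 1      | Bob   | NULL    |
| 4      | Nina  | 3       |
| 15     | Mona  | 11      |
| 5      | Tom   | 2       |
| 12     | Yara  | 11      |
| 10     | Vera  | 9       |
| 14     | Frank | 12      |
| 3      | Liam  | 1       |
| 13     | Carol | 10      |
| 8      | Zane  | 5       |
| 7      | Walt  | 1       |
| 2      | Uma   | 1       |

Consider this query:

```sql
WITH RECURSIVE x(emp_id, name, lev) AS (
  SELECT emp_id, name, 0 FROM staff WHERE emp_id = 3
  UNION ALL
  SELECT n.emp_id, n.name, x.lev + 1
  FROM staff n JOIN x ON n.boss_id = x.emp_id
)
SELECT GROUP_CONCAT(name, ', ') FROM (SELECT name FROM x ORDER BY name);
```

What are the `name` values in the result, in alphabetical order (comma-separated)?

Dave, Eve, Frank, Liam, Mona, Nina, Yara

Base: emp_id=3 (Liam) at lev 0.
Iteration 1: rows with boss_id in {3} -> Nina (id 4, lev 1), Eve (id 6, lev 1).
Iteration 2: rows with boss_id in {4,6} -> Dave (id 11, lev 2).
Iteration 3: rows with boss_id in {11} -> Yara (id 12, lev 3), Mona (id 15, lev 3).
Iteration 4: rows with boss_id in {12,15} -> Frank (id 14, lev 4).
Iteration 5: no rows with boss_id in {14}; recursion stops.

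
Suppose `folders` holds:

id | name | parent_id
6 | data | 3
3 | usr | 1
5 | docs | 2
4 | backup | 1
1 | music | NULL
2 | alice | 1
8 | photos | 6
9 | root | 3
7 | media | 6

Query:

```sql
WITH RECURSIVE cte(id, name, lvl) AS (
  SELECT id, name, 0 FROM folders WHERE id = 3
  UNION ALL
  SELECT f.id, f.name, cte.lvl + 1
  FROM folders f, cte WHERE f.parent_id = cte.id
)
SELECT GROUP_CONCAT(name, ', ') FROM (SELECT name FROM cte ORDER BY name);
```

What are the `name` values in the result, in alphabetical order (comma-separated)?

data, media, photos, root, usr

Base: id=3 (usr) at lvl 0.
Iteration 1: rows with parent_id in {3} -> data (id 6, lvl 1), root (id 9, lvl 1).
Iteration 2: rows with parent_id in {6,9} -> media (id 7, lvl 2), photos (id 8, lvl 2).
Iteration 3: no rows with parent_id in {7,8}; recursion stops.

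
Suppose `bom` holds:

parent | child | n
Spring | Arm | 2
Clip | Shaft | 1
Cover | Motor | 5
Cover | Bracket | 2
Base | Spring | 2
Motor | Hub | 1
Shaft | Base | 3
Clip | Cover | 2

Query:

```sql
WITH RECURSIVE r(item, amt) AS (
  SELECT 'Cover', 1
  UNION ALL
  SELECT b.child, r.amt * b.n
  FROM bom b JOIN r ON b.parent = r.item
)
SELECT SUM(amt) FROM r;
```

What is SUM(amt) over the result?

Base: (Cover, amt=1).
Iteration 1: components of {Cover} -> Bracket = 1*2 = 2, Motor = 1*5 = 5.
Iteration 2: components of {Bracket,Motor} -> Hub = 5*1 = 5.
Iteration 3: no further components; recursion stops.
SUM(amt) = 1 + 2 + 5 + 5 = 13.

13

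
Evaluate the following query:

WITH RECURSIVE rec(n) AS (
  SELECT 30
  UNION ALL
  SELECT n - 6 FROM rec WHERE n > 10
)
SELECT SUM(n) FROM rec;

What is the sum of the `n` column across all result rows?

Base: n=30.
Iteration 1: 30 > 10 holds -> n = 30 - 6 = 24.
Iteration 2: 24 > 10 holds -> n = 24 - 6 = 18.
Iteration 3: 18 > 10 holds -> n = 18 - 6 = 12.
Iteration 4: 12 > 10 holds -> n = 12 - 6 = 6.
Iteration 5: 6 > 10 fails; recursion stops.
SUM(n) = 30 + 24 + 18 + 12 + 6 = 90.

90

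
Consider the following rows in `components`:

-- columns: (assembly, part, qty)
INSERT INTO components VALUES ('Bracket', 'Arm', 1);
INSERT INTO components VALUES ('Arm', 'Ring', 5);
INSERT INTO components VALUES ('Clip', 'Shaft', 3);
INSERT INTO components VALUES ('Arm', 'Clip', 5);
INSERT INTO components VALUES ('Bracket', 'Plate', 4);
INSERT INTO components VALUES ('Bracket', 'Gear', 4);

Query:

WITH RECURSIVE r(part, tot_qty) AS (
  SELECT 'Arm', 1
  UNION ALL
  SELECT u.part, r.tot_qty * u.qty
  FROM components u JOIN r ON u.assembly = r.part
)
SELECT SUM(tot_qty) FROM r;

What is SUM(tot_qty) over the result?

26

Base: (Arm, tot_qty=1).
Iteration 1: components of {Arm} -> Clip = 1*5 = 5, Ring = 1*5 = 5.
Iteration 2: components of {Clip,Ring} -> Shaft = 5*3 = 15.
Iteration 3: no further components; recursion stops.
SUM(tot_qty) = 1 + 5 + 5 + 15 = 26.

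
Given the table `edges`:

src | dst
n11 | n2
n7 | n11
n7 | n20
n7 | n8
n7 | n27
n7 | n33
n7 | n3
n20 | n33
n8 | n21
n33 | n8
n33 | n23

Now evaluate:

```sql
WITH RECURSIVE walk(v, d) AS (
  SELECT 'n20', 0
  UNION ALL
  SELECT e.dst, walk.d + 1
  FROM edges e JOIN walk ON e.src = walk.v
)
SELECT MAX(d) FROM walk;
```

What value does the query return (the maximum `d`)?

3

Base: (n20, d=0).
Iteration 1: edges from {n20} -> (n33, d=1).
Iteration 2: edges from {n33} -> (n23, d=2), (n8, d=2).
Iteration 3: edges from {n23,n8} -> (n21, d=3).
Iteration 4: no outgoing edges from {n21}; recursion stops.
d values: 0, 1, 2, 2, 3; the maximum is 3.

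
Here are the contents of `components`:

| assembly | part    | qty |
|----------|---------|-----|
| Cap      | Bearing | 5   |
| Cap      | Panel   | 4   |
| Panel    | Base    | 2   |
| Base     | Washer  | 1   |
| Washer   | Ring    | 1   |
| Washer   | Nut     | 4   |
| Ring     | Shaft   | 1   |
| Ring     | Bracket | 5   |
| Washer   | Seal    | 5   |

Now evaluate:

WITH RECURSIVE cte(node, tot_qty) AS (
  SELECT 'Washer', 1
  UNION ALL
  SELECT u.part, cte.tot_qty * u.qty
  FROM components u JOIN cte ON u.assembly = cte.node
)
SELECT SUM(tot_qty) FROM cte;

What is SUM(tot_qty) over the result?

17

Base: (Washer, tot_qty=1).
Iteration 1: components of {Washer} -> Nut = 1*4 = 4, Ring = 1*1 = 1, Seal = 1*5 = 5.
Iteration 2: components of {Nut,Ring,Seal} -> Bracket = 1*5 = 5, Shaft = 1*1 = 1.
Iteration 3: no further components; recursion stops.
SUM(tot_qty) = 1 + 1 + 4 + 5 + 1 + 5 = 17.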